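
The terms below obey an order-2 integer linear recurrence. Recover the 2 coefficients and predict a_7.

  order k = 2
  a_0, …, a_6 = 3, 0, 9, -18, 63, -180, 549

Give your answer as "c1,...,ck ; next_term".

-2,3 ; -1638

  a_2 = -2·0 + 3·3 = 9
  a_3 = -2·9 + 3·0 = -18
  a_4 = -2·-18 + 3·9 = 63
  a_5 = -2·63 + 3·-18 = -180
  a_6 = -2·-180 + 3·63 = 549
  a_7 = -2·549 + 3·-180 = -1638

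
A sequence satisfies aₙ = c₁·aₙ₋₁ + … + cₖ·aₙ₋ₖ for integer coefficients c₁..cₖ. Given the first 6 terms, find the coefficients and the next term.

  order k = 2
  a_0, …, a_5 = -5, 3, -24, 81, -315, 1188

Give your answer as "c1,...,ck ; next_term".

-3,3 ; -4509

  a_2 = -3·3 + 3·-5 = -24
  a_3 = -3·-24 + 3·3 = 81
  a_4 = -3·81 + 3·-24 = -315
  a_5 = -3·-315 + 3·81 = 1188
  a_6 = -3·1188 + 3·-315 = -4509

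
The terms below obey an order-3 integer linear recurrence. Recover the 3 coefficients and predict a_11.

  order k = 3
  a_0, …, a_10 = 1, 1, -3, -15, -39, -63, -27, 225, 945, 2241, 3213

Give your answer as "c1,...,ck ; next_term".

  a_3 = 3·-3 + -3·1 + -3·1 = -15
  a_4 = 3·-15 + -3·-3 + -3·1 = -39
  a_5 = 3·-39 + -3·-15 + -3·-3 = -63
  a_6 = 3·-63 + -3·-39 + -3·-15 = -27
  a_7 = 3·-27 + -3·-63 + -3·-39 = 225
  a_8 = 3·225 + -3·-27 + -3·-63 = 945
  a_9 = 3·945 + -3·225 + -3·-27 = 2241
  a_10 = 3·2241 + -3·945 + -3·225 = 3213
  a_11 = 3·3213 + -3·2241 + -3·945 = 81

3,-3,-3 ; 81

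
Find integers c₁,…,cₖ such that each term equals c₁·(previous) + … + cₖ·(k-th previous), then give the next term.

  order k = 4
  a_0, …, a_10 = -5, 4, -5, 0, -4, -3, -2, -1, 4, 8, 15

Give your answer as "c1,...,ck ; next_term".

1,1,-1,-1 ; 20

  a_4 = 1·0 + 1·-5 + -1·4 + -1·-5 = -4
  a_5 = 1·-4 + 1·0 + -1·-5 + -1·4 = -3
  a_6 = 1·-3 + 1·-4 + -1·0 + -1·-5 = -2
  a_7 = 1·-2 + 1·-3 + -1·-4 + -1·0 = -1
  a_8 = 1·-1 + 1·-2 + -1·-3 + -1·-4 = 4
  a_9 = 1·4 + 1·-1 + -1·-2 + -1·-3 = 8
  a_10 = 1·8 + 1·4 + -1·-1 + -1·-2 = 15
  a_11 = 1·15 + 1·8 + -1·4 + -1·-1 = 20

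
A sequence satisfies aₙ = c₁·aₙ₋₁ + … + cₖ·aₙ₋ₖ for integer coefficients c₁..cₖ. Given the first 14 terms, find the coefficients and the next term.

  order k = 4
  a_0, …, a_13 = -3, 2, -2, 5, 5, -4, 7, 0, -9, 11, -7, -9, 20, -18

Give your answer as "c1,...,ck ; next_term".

0,0,1,-1 ; -2

  a_4 = 0·5 + 0·-2 + 1·2 + -1·-3 = 5
  a_5 = 0·5 + 0·5 + 1·-2 + -1·2 = -4
  a_6 = 0·-4 + 0·5 + 1·5 + -1·-2 = 7
  a_7 = 0·7 + 0·-4 + 1·5 + -1·5 = 0
  a_8 = 0·0 + 0·7 + 1·-4 + -1·5 = -9
  a_9 = 0·-9 + 0·0 + 1·7 + -1·-4 = 11
  a_10 = 0·11 + 0·-9 + 1·0 + -1·7 = -7
  a_11 = 0·-7 + 0·11 + 1·-9 + -1·0 = -9
  a_12 = 0·-9 + 0·-7 + 1·11 + -1·-9 = 20
  a_13 = 0·20 + 0·-9 + 1·-7 + -1·11 = -18
  a_14 = 0·-18 + 0·20 + 1·-9 + -1·-7 = -2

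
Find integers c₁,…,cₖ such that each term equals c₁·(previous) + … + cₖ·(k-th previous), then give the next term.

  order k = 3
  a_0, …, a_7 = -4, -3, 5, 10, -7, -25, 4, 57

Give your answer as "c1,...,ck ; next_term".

0,-2,-1 ; 17

  a_3 = 0·5 + -2·-3 + -1·-4 = 10
  a_4 = 0·10 + -2·5 + -1·-3 = -7
  a_5 = 0·-7 + -2·10 + -1·5 = -25
  a_6 = 0·-25 + -2·-7 + -1·10 = 4
  a_7 = 0·4 + -2·-25 + -1·-7 = 57
  a_8 = 0·57 + -2·4 + -1·-25 = 17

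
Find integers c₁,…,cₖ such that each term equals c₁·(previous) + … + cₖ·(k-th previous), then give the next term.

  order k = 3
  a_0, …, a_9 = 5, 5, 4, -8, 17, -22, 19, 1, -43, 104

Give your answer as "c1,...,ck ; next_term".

  a_3 = -2·4 + -1·5 + 1·5 = -8
  a_4 = -2·-8 + -1·4 + 1·5 = 17
  a_5 = -2·17 + -1·-8 + 1·4 = -22
  a_6 = -2·-22 + -1·17 + 1·-8 = 19
  a_7 = -2·19 + -1·-22 + 1·17 = 1
  a_8 = -2·1 + -1·19 + 1·-22 = -43
  a_9 = -2·-43 + -1·1 + 1·19 = 104
  a_10 = -2·104 + -1·-43 + 1·1 = -164

-2,-1,1 ; -164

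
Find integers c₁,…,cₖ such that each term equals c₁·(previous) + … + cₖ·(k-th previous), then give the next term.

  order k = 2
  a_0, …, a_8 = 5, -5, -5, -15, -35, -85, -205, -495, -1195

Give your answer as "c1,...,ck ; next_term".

  a_2 = 2·-5 + 1·5 = -5
  a_3 = 2·-5 + 1·-5 = -15
  a_4 = 2·-15 + 1·-5 = -35
  a_5 = 2·-35 + 1·-15 = -85
  a_6 = 2·-85 + 1·-35 = -205
  a_7 = 2·-205 + 1·-85 = -495
  a_8 = 2·-495 + 1·-205 = -1195
  a_9 = 2·-1195 + 1·-495 = -2885

2,1 ; -2885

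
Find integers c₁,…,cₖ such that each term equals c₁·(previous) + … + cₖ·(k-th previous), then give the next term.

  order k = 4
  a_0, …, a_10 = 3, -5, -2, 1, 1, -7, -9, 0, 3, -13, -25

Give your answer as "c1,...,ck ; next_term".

1,-1,1,1 ; -9

  a_4 = 1·1 + -1·-2 + 1·-5 + 1·3 = 1
  a_5 = 1·1 + -1·1 + 1·-2 + 1·-5 = -7
  a_6 = 1·-7 + -1·1 + 1·1 + 1·-2 = -9
  a_7 = 1·-9 + -1·-7 + 1·1 + 1·1 = 0
  a_8 = 1·0 + -1·-9 + 1·-7 + 1·1 = 3
  a_9 = 1·3 + -1·0 + 1·-9 + 1·-7 = -13
  a_10 = 1·-13 + -1·3 + 1·0 + 1·-9 = -25
  a_11 = 1·-25 + -1·-13 + 1·3 + 1·0 = -9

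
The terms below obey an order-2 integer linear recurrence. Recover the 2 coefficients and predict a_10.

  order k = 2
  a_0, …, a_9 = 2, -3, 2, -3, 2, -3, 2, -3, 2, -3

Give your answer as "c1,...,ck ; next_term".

0,1 ; 2

  a_2 = 0·-3 + 1·2 = 2
  a_3 = 0·2 + 1·-3 = -3
  a_4 = 0·-3 + 1·2 = 2
  a_5 = 0·2 + 1·-3 = -3
  a_6 = 0·-3 + 1·2 = 2
  a_7 = 0·2 + 1·-3 = -3
  a_8 = 0·-3 + 1·2 = 2
  a_9 = 0·2 + 1·-3 = -3
  a_10 = 0·-3 + 1·2 = 2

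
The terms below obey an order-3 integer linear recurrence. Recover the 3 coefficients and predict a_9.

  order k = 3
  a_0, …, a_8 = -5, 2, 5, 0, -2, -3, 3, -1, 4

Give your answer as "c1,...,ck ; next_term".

  a_3 = -1·5 + 0·2 + -1·-5 = 0
  a_4 = -1·0 + 0·5 + -1·2 = -2
  a_5 = -1·-2 + 0·0 + -1·5 = -3
  a_6 = -1·-3 + 0·-2 + -1·0 = 3
  a_7 = -1·3 + 0·-3 + -1·-2 = -1
  a_8 = -1·-1 + 0·3 + -1·-3 = 4
  a_9 = -1·4 + 0·-1 + -1·3 = -7

-1,0,-1 ; -7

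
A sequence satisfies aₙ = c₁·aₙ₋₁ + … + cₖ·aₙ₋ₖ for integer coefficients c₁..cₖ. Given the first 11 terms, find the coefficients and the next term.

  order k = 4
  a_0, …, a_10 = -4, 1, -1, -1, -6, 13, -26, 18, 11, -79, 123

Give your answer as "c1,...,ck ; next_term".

-2,-1,3,3 ; -80

  a_4 = -2·-1 + -1·-1 + 3·1 + 3·-4 = -6
  a_5 = -2·-6 + -1·-1 + 3·-1 + 3·1 = 13
  a_6 = -2·13 + -1·-6 + 3·-1 + 3·-1 = -26
  a_7 = -2·-26 + -1·13 + 3·-6 + 3·-1 = 18
  a_8 = -2·18 + -1·-26 + 3·13 + 3·-6 = 11
  a_9 = -2·11 + -1·18 + 3·-26 + 3·13 = -79
  a_10 = -2·-79 + -1·11 + 3·18 + 3·-26 = 123
  a_11 = -2·123 + -1·-79 + 3·11 + 3·18 = -80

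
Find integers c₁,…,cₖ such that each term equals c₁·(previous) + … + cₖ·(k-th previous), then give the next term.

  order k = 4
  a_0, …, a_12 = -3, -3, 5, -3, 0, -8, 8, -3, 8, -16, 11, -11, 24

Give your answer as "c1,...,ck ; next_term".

0,0,-1,1 ; -27

  a_4 = 0·-3 + 0·5 + -1·-3 + 1·-3 = 0
  a_5 = 0·0 + 0·-3 + -1·5 + 1·-3 = -8
  a_6 = 0·-8 + 0·0 + -1·-3 + 1·5 = 8
  a_7 = 0·8 + 0·-8 + -1·0 + 1·-3 = -3
  a_8 = 0·-3 + 0·8 + -1·-8 + 1·0 = 8
  a_9 = 0·8 + 0·-3 + -1·8 + 1·-8 = -16
  a_10 = 0·-16 + 0·8 + -1·-3 + 1·8 = 11
  a_11 = 0·11 + 0·-16 + -1·8 + 1·-3 = -11
  a_12 = 0·-11 + 0·11 + -1·-16 + 1·8 = 24
  a_13 = 0·24 + 0·-11 + -1·11 + 1·-16 = -27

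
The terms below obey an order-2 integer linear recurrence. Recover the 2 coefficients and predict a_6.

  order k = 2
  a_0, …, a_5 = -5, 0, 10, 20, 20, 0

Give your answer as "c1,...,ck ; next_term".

  a_2 = 2·0 + -2·-5 = 10
  a_3 = 2·10 + -2·0 = 20
  a_4 = 2·20 + -2·10 = 20
  a_5 = 2·20 + -2·20 = 0
  a_6 = 2·0 + -2·20 = -40

2,-2 ; -40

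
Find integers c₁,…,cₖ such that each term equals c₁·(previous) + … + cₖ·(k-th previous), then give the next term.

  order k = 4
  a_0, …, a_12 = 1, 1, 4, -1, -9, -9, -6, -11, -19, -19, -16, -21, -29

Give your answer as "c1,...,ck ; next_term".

  a_4 = 2·-1 + -2·4 + 2·1 + -1·1 = -9
  a_5 = 2·-9 + -2·-1 + 2·4 + -1·1 = -9
  a_6 = 2·-9 + -2·-9 + 2·-1 + -1·4 = -6
  a_7 = 2·-6 + -2·-9 + 2·-9 + -1·-1 = -11
  a_8 = 2·-11 + -2·-6 + 2·-9 + -1·-9 = -19
  a_9 = 2·-19 + -2·-11 + 2·-6 + -1·-9 = -19
  a_10 = 2·-19 + -2·-19 + 2·-11 + -1·-6 = -16
  a_11 = 2·-16 + -2·-19 + 2·-19 + -1·-11 = -21
  a_12 = 2·-21 + -2·-16 + 2·-19 + -1·-19 = -29
  a_13 = 2·-29 + -2·-21 + 2·-16 + -1·-19 = -29

2,-2,2,-1 ; -29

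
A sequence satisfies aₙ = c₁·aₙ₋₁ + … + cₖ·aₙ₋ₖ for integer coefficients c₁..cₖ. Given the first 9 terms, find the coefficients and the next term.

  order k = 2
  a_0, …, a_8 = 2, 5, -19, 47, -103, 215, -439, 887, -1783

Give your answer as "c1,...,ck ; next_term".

-3,-2 ; 3575

  a_2 = -3·5 + -2·2 = -19
  a_3 = -3·-19 + -2·5 = 47
  a_4 = -3·47 + -2·-19 = -103
  a_5 = -3·-103 + -2·47 = 215
  a_6 = -3·215 + -2·-103 = -439
  a_7 = -3·-439 + -2·215 = 887
  a_8 = -3·887 + -2·-439 = -1783
  a_9 = -3·-1783 + -2·887 = 3575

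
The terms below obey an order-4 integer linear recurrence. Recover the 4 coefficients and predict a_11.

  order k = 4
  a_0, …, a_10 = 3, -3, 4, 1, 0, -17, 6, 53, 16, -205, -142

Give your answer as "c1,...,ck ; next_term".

  a_4 = 0·1 + -3·4 + -2·-3 + 2·3 = 0
  a_5 = 0·0 + -3·1 + -2·4 + 2·-3 = -17
  a_6 = 0·-17 + -3·0 + -2·1 + 2·4 = 6
  a_7 = 0·6 + -3·-17 + -2·0 + 2·1 = 53
  a_8 = 0·53 + -3·6 + -2·-17 + 2·0 = 16
  a_9 = 0·16 + -3·53 + -2·6 + 2·-17 = -205
  a_10 = 0·-205 + -3·16 + -2·53 + 2·6 = -142
  a_11 = 0·-142 + -3·-205 + -2·16 + 2·53 = 689

0,-3,-2,2 ; 689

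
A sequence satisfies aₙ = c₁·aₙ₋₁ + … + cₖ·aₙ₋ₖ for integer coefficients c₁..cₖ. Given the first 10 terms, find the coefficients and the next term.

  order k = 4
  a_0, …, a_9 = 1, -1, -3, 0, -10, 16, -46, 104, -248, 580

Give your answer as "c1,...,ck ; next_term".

  a_4 = -2·0 + 2·-3 + 2·-1 + -2·1 = -10
  a_5 = -2·-10 + 2·0 + 2·-3 + -2·-1 = 16
  a_6 = -2·16 + 2·-10 + 2·0 + -2·-3 = -46
  a_7 = -2·-46 + 2·16 + 2·-10 + -2·0 = 104
  a_8 = -2·104 + 2·-46 + 2·16 + -2·-10 = -248
  a_9 = -2·-248 + 2·104 + 2·-46 + -2·16 = 580
  a_10 = -2·580 + 2·-248 + 2·104 + -2·-46 = -1356

-2,2,2,-2 ; -1356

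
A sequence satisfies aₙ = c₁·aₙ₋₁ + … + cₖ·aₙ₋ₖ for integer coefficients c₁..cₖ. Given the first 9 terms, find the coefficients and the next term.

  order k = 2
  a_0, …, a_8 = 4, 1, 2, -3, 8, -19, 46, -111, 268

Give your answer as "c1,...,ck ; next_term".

  a_2 = -2·1 + 1·4 = 2
  a_3 = -2·2 + 1·1 = -3
  a_4 = -2·-3 + 1·2 = 8
  a_5 = -2·8 + 1·-3 = -19
  a_6 = -2·-19 + 1·8 = 46
  a_7 = -2·46 + 1·-19 = -111
  a_8 = -2·-111 + 1·46 = 268
  a_9 = -2·268 + 1·-111 = -647

-2,1 ; -647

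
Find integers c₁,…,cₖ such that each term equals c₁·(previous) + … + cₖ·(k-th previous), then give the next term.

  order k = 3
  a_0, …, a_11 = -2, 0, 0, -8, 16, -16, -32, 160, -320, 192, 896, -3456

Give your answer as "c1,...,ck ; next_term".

-2,-2,4 ; 5888

  a_3 = -2·0 + -2·0 + 4·-2 = -8
  a_4 = -2·-8 + -2·0 + 4·0 = 16
  a_5 = -2·16 + -2·-8 + 4·0 = -16
  a_6 = -2·-16 + -2·16 + 4·-8 = -32
  a_7 = -2·-32 + -2·-16 + 4·16 = 160
  a_8 = -2·160 + -2·-32 + 4·-16 = -320
  a_9 = -2·-320 + -2·160 + 4·-32 = 192
  a_10 = -2·192 + -2·-320 + 4·160 = 896
  a_11 = -2·896 + -2·192 + 4·-320 = -3456
  a_12 = -2·-3456 + -2·896 + 4·192 = 5888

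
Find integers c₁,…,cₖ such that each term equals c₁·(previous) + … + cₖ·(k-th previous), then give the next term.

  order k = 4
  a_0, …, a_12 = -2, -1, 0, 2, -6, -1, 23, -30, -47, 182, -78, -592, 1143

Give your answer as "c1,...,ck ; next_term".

-1,-3,2,1 ; 659

  a_4 = -1·2 + -3·0 + 2·-1 + 1·-2 = -6
  a_5 = -1·-6 + -3·2 + 2·0 + 1·-1 = -1
  a_6 = -1·-1 + -3·-6 + 2·2 + 1·0 = 23
  a_7 = -1·23 + -3·-1 + 2·-6 + 1·2 = -30
  a_8 = -1·-30 + -3·23 + 2·-1 + 1·-6 = -47
  a_9 = -1·-47 + -3·-30 + 2·23 + 1·-1 = 182
  a_10 = -1·182 + -3·-47 + 2·-30 + 1·23 = -78
  a_11 = -1·-78 + -3·182 + 2·-47 + 1·-30 = -592
  a_12 = -1·-592 + -3·-78 + 2·182 + 1·-47 = 1143
  a_13 = -1·1143 + -3·-592 + 2·-78 + 1·182 = 659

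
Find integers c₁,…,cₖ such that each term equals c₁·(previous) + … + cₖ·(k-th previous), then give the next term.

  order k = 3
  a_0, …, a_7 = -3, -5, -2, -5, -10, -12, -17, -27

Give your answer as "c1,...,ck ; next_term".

1,0,1 ; -39

  a_3 = 1·-2 + 0·-5 + 1·-3 = -5
  a_4 = 1·-5 + 0·-2 + 1·-5 = -10
  a_5 = 1·-10 + 0·-5 + 1·-2 = -12
  a_6 = 1·-12 + 0·-10 + 1·-5 = -17
  a_7 = 1·-17 + 0·-12 + 1·-10 = -27
  a_8 = 1·-27 + 0·-17 + 1·-12 = -39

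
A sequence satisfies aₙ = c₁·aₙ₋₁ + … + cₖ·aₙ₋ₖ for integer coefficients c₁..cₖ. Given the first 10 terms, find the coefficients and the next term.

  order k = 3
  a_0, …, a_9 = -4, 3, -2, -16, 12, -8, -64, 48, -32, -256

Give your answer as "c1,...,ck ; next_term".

  a_3 = 0·-2 + 0·3 + 4·-4 = -16
  a_4 = 0·-16 + 0·-2 + 4·3 = 12
  a_5 = 0·12 + 0·-16 + 4·-2 = -8
  a_6 = 0·-8 + 0·12 + 4·-16 = -64
  a_7 = 0·-64 + 0·-8 + 4·12 = 48
  a_8 = 0·48 + 0·-64 + 4·-8 = -32
  a_9 = 0·-32 + 0·48 + 4·-64 = -256
  a_10 = 0·-256 + 0·-32 + 4·48 = 192

0,0,4 ; 192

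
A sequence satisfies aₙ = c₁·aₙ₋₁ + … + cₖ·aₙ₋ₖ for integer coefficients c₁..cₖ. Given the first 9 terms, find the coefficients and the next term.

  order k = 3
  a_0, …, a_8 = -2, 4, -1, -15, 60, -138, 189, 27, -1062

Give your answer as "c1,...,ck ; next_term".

-3,-3,3 ; 3672

  a_3 = -3·-1 + -3·4 + 3·-2 = -15
  a_4 = -3·-15 + -3·-1 + 3·4 = 60
  a_5 = -3·60 + -3·-15 + 3·-1 = -138
  a_6 = -3·-138 + -3·60 + 3·-15 = 189
  a_7 = -3·189 + -3·-138 + 3·60 = 27
  a_8 = -3·27 + -3·189 + 3·-138 = -1062
  a_9 = -3·-1062 + -3·27 + 3·189 = 3672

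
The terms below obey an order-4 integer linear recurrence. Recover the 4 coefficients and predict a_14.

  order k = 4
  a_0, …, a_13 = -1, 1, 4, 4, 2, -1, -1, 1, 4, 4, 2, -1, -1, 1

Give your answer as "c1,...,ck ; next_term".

1,0,-1,1 ; 4

  a_4 = 1·4 + 0·4 + -1·1 + 1·-1 = 2
  a_5 = 1·2 + 0·4 + -1·4 + 1·1 = -1
  a_6 = 1·-1 + 0·2 + -1·4 + 1·4 = -1
  a_7 = 1·-1 + 0·-1 + -1·2 + 1·4 = 1
  a_8 = 1·1 + 0·-1 + -1·-1 + 1·2 = 4
  a_9 = 1·4 + 0·1 + -1·-1 + 1·-1 = 4
  a_10 = 1·4 + 0·4 + -1·1 + 1·-1 = 2
  a_11 = 1·2 + 0·4 + -1·4 + 1·1 = -1
  a_12 = 1·-1 + 0·2 + -1·4 + 1·4 = -1
  a_13 = 1·-1 + 0·-1 + -1·2 + 1·4 = 1
  a_14 = 1·1 + 0·-1 + -1·-1 + 1·2 = 4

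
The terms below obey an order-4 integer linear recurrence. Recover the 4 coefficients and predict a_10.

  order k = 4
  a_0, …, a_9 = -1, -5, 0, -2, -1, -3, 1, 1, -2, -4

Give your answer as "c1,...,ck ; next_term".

0,-1,0,1 ; 3

  a_4 = 0·-2 + -1·0 + 0·-5 + 1·-1 = -1
  a_5 = 0·-1 + -1·-2 + 0·0 + 1·-5 = -3
  a_6 = 0·-3 + -1·-1 + 0·-2 + 1·0 = 1
  a_7 = 0·1 + -1·-3 + 0·-1 + 1·-2 = 1
  a_8 = 0·1 + -1·1 + 0·-3 + 1·-1 = -2
  a_9 = 0·-2 + -1·1 + 0·1 + 1·-3 = -4
  a_10 = 0·-4 + -1·-2 + 0·1 + 1·1 = 3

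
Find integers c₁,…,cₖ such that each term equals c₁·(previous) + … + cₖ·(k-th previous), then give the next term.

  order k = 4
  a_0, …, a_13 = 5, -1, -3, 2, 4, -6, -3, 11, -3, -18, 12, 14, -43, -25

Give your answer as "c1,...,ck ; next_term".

  a_4 = 1·2 + 0·-3 + 3·-1 + 1·5 = 4
  a_5 = 1·4 + 0·2 + 3·-3 + 1·-1 = -6
  a_6 = 1·-6 + 0·4 + 3·2 + 1·-3 = -3
  a_7 = 1·-3 + 0·-6 + 3·4 + 1·2 = 11
  a_8 = 1·11 + 0·-3 + 3·-6 + 1·4 = -3
  a_9 = 1·-3 + 0·11 + 3·-3 + 1·-6 = -18
  a_10 = 1·-18 + 0·-3 + 3·11 + 1·-3 = 12
  a_11 = 1·12 + 0·-18 + 3·-3 + 1·11 = 14
  a_12 = 1·14 + 0·12 + 3·-18 + 1·-3 = -43
  a_13 = 1·-43 + 0·14 + 3·12 + 1·-18 = -25
  a_14 = 1·-25 + 0·-43 + 3·14 + 1·12 = 29

1,0,3,1 ; 29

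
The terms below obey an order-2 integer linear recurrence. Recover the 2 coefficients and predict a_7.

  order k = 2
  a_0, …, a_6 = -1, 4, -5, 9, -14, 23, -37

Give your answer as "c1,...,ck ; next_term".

-1,1 ; 60

  a_2 = -1·4 + 1·-1 = -5
  a_3 = -1·-5 + 1·4 = 9
  a_4 = -1·9 + 1·-5 = -14
  a_5 = -1·-14 + 1·9 = 23
  a_6 = -1·23 + 1·-14 = -37
  a_7 = -1·-37 + 1·23 = 60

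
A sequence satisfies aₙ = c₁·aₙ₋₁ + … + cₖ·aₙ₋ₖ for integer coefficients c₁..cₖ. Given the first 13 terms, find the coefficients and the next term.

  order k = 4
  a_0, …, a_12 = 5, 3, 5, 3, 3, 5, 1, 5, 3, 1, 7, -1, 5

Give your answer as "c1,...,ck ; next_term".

  a_4 = 0·3 + 1·5 + 1·3 + -1·5 = 3
  a_5 = 0·3 + 1·3 + 1·5 + -1·3 = 5
  a_6 = 0·5 + 1·3 + 1·3 + -1·5 = 1
  a_7 = 0·1 + 1·5 + 1·3 + -1·3 = 5
  a_8 = 0·5 + 1·1 + 1·5 + -1·3 = 3
  a_9 = 0·3 + 1·5 + 1·1 + -1·5 = 1
  a_10 = 0·1 + 1·3 + 1·5 + -1·1 = 7
  a_11 = 0·7 + 1·1 + 1·3 + -1·5 = -1
  a_12 = 0·-1 + 1·7 + 1·1 + -1·3 = 5
  a_13 = 0·5 + 1·-1 + 1·7 + -1·1 = 5

0,1,1,-1 ; 5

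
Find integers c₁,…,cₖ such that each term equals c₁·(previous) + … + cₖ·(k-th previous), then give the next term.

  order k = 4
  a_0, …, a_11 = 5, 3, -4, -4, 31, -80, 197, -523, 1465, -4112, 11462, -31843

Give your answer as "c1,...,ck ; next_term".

-3,-1,0,3 ; 88462

  a_4 = -3·-4 + -1·-4 + 0·3 + 3·5 = 31
  a_5 = -3·31 + -1·-4 + 0·-4 + 3·3 = -80
  a_6 = -3·-80 + -1·31 + 0·-4 + 3·-4 = 197
  a_7 = -3·197 + -1·-80 + 0·31 + 3·-4 = -523
  a_8 = -3·-523 + -1·197 + 0·-80 + 3·31 = 1465
  a_9 = -3·1465 + -1·-523 + 0·197 + 3·-80 = -4112
  a_10 = -3·-4112 + -1·1465 + 0·-523 + 3·197 = 11462
  a_11 = -3·11462 + -1·-4112 + 0·1465 + 3·-523 = -31843
  a_12 = -3·-31843 + -1·11462 + 0·-4112 + 3·1465 = 88462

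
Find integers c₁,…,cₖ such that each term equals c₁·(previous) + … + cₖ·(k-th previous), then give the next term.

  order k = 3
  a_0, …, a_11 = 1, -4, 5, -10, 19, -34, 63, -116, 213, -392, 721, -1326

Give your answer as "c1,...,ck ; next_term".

-1,1,-1 ; 2439

  a_3 = -1·5 + 1·-4 + -1·1 = -10
  a_4 = -1·-10 + 1·5 + -1·-4 = 19
  a_5 = -1·19 + 1·-10 + -1·5 = -34
  a_6 = -1·-34 + 1·19 + -1·-10 = 63
  a_7 = -1·63 + 1·-34 + -1·19 = -116
  a_8 = -1·-116 + 1·63 + -1·-34 = 213
  a_9 = -1·213 + 1·-116 + -1·63 = -392
  a_10 = -1·-392 + 1·213 + -1·-116 = 721
  a_11 = -1·721 + 1·-392 + -1·213 = -1326
  a_12 = -1·-1326 + 1·721 + -1·-392 = 2439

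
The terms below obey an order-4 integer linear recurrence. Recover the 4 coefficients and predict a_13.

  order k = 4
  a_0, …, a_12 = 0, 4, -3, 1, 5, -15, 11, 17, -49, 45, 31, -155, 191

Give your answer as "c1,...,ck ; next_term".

  a_4 = -1·1 + -2·-3 + 0·4 + -2·0 = 5
  a_5 = -1·5 + -2·1 + 0·-3 + -2·4 = -15
  a_6 = -1·-15 + -2·5 + 0·1 + -2·-3 = 11
  a_7 = -1·11 + -2·-15 + 0·5 + -2·1 = 17
  a_8 = -1·17 + -2·11 + 0·-15 + -2·5 = -49
  a_9 = -1·-49 + -2·17 + 0·11 + -2·-15 = 45
  a_10 = -1·45 + -2·-49 + 0·17 + -2·11 = 31
  a_11 = -1·31 + -2·45 + 0·-49 + -2·17 = -155
  a_12 = -1·-155 + -2·31 + 0·45 + -2·-49 = 191
  a_13 = -1·191 + -2·-155 + 0·31 + -2·45 = 29

-1,-2,0,-2 ; 29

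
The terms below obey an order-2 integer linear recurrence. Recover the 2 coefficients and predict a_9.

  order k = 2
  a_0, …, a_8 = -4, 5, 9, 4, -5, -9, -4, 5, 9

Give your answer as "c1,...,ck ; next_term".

  a_2 = 1·5 + -1·-4 = 9
  a_3 = 1·9 + -1·5 = 4
  a_4 = 1·4 + -1·9 = -5
  a_5 = 1·-5 + -1·4 = -9
  a_6 = 1·-9 + -1·-5 = -4
  a_7 = 1·-4 + -1·-9 = 5
  a_8 = 1·5 + -1·-4 = 9
  a_9 = 1·9 + -1·5 = 4

1,-1 ; 4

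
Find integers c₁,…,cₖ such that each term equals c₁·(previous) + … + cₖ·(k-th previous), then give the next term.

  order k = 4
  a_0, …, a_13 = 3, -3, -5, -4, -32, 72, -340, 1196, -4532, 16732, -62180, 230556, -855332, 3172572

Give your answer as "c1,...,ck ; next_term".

  a_4 = -3·-4 + 4·-5 + 4·-3 + -4·3 = -32
  a_5 = -3·-32 + 4·-4 + 4·-5 + -4·-3 = 72
  a_6 = -3·72 + 4·-32 + 4·-4 + -4·-5 = -340
  a_7 = -3·-340 + 4·72 + 4·-32 + -4·-4 = 1196
  a_8 = -3·1196 + 4·-340 + 4·72 + -4·-32 = -4532
  a_9 = -3·-4532 + 4·1196 + 4·-340 + -4·72 = 16732
  a_10 = -3·16732 + 4·-4532 + 4·1196 + -4·-340 = -62180
  a_11 = -3·-62180 + 4·16732 + 4·-4532 + -4·1196 = 230556
  a_12 = -3·230556 + 4·-62180 + 4·16732 + -4·-4532 = -855332
  a_13 = -3·-855332 + 4·230556 + 4·-62180 + -4·16732 = 3172572
  a_14 = -3·3172572 + 4·-855332 + 4·230556 + -4·-62180 = -11768100

-3,4,4,-4 ; -11768100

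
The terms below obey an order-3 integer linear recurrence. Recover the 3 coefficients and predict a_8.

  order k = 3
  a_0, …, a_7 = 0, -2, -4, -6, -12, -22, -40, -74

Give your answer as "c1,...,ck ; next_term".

  a_3 = 1·-4 + 1·-2 + 1·0 = -6
  a_4 = 1·-6 + 1·-4 + 1·-2 = -12
  a_5 = 1·-12 + 1·-6 + 1·-4 = -22
  a_6 = 1·-22 + 1·-12 + 1·-6 = -40
  a_7 = 1·-40 + 1·-22 + 1·-12 = -74
  a_8 = 1·-74 + 1·-40 + 1·-22 = -136

1,1,1 ; -136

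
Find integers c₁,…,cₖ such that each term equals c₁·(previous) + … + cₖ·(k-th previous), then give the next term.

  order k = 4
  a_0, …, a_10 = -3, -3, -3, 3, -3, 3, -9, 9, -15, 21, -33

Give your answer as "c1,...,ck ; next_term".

0,1,-1,1 ; 45

  a_4 = 0·3 + 1·-3 + -1·-3 + 1·-3 = -3
  a_5 = 0·-3 + 1·3 + -1·-3 + 1·-3 = 3
  a_6 = 0·3 + 1·-3 + -1·3 + 1·-3 = -9
  a_7 = 0·-9 + 1·3 + -1·-3 + 1·3 = 9
  a_8 = 0·9 + 1·-9 + -1·3 + 1·-3 = -15
  a_9 = 0·-15 + 1·9 + -1·-9 + 1·3 = 21
  a_10 = 0·21 + 1·-15 + -1·9 + 1·-9 = -33
  a_11 = 0·-33 + 1·21 + -1·-15 + 1·9 = 45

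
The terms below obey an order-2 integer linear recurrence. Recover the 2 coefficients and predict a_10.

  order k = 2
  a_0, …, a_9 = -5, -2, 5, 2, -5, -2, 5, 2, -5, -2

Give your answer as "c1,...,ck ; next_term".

0,-1 ; 5

  a_2 = 0·-2 + -1·-5 = 5
  a_3 = 0·5 + -1·-2 = 2
  a_4 = 0·2 + -1·5 = -5
  a_5 = 0·-5 + -1·2 = -2
  a_6 = 0·-2 + -1·-5 = 5
  a_7 = 0·5 + -1·-2 = 2
  a_8 = 0·2 + -1·5 = -5
  a_9 = 0·-5 + -1·2 = -2
  a_10 = 0·-2 + -1·-5 = 5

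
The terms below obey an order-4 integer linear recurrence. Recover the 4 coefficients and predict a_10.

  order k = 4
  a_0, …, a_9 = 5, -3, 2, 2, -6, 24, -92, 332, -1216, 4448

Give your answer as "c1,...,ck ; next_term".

  a_4 = -3·2 + 2·2 + -2·-3 + -2·5 = -6
  a_5 = -3·-6 + 2·2 + -2·2 + -2·-3 = 24
  a_6 = -3·24 + 2·-6 + -2·2 + -2·2 = -92
  a_7 = -3·-92 + 2·24 + -2·-6 + -2·2 = 332
  a_8 = -3·332 + 2·-92 + -2·24 + -2·-6 = -1216
  a_9 = -3·-1216 + 2·332 + -2·-92 + -2·24 = 4448
  a_10 = -3·4448 + 2·-1216 + -2·332 + -2·-92 = -16256

-3,2,-2,-2 ; -16256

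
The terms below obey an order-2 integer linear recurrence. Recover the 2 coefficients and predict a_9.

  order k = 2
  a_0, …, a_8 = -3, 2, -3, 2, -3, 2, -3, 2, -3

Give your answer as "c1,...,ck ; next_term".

  a_2 = 0·2 + 1·-3 = -3
  a_3 = 0·-3 + 1·2 = 2
  a_4 = 0·2 + 1·-3 = -3
  a_5 = 0·-3 + 1·2 = 2
  a_6 = 0·2 + 1·-3 = -3
  a_7 = 0·-3 + 1·2 = 2
  a_8 = 0·2 + 1·-3 = -3
  a_9 = 0·-3 + 1·2 = 2

0,1 ; 2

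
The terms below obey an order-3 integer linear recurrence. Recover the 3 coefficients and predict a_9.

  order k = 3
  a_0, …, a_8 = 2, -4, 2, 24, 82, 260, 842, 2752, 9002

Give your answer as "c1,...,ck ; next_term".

4,-3,2 ; 29436

  a_3 = 4·2 + -3·-4 + 2·2 = 24
  a_4 = 4·24 + -3·2 + 2·-4 = 82
  a_5 = 4·82 + -3·24 + 2·2 = 260
  a_6 = 4·260 + -3·82 + 2·24 = 842
  a_7 = 4·842 + -3·260 + 2·82 = 2752
  a_8 = 4·2752 + -3·842 + 2·260 = 9002
  a_9 = 4·9002 + -3·2752 + 2·842 = 29436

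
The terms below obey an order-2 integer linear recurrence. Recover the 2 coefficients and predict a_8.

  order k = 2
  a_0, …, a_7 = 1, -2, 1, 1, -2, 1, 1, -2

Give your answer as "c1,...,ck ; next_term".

  a_2 = -1·-2 + -1·1 = 1
  a_3 = -1·1 + -1·-2 = 1
  a_4 = -1·1 + -1·1 = -2
  a_5 = -1·-2 + -1·1 = 1
  a_6 = -1·1 + -1·-2 = 1
  a_7 = -1·1 + -1·1 = -2
  a_8 = -1·-2 + -1·1 = 1

-1,-1 ; 1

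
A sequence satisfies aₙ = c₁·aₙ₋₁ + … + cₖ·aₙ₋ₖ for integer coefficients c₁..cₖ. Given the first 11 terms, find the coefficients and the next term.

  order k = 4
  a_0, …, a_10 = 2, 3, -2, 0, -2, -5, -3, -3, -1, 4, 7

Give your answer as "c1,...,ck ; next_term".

1,0,0,-1 ; 10

  a_4 = 1·0 + 0·-2 + 0·3 + -1·2 = -2
  a_5 = 1·-2 + 0·0 + 0·-2 + -1·3 = -5
  a_6 = 1·-5 + 0·-2 + 0·0 + -1·-2 = -3
  a_7 = 1·-3 + 0·-5 + 0·-2 + -1·0 = -3
  a_8 = 1·-3 + 0·-3 + 0·-5 + -1·-2 = -1
  a_9 = 1·-1 + 0·-3 + 0·-3 + -1·-5 = 4
  a_10 = 1·4 + 0·-1 + 0·-3 + -1·-3 = 7
  a_11 = 1·7 + 0·4 + 0·-1 + -1·-3 = 10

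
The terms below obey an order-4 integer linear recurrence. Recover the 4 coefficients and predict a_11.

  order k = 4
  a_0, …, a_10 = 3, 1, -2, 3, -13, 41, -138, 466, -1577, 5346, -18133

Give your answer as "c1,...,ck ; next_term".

  a_4 = -4·3 + -1·-2 + 3·1 + -2·3 = -13
  a_5 = -4·-13 + -1·3 + 3·-2 + -2·1 = 41
  a_6 = -4·41 + -1·-13 + 3·3 + -2·-2 = -138
  a_7 = -4·-138 + -1·41 + 3·-13 + -2·3 = 466
  a_8 = -4·466 + -1·-138 + 3·41 + -2·-13 = -1577
  a_9 = -4·-1577 + -1·466 + 3·-138 + -2·41 = 5346
  a_10 = -4·5346 + -1·-1577 + 3·466 + -2·-138 = -18133
  a_11 = -4·-18133 + -1·5346 + 3·-1577 + -2·466 = 61523

-4,-1,3,-2 ; 61523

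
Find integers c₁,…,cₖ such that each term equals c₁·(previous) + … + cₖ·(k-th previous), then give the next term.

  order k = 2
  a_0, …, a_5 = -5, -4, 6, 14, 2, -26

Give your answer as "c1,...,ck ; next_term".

  a_2 = 1·-4 + -2·-5 = 6
  a_3 = 1·6 + -2·-4 = 14
  a_4 = 1·14 + -2·6 = 2
  a_5 = 1·2 + -2·14 = -26
  a_6 = 1·-26 + -2·2 = -30

1,-2 ; -30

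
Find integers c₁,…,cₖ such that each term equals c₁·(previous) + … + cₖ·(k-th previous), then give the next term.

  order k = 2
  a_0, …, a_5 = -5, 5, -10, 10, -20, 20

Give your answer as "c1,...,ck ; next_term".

0,2 ; -40

  a_2 = 0·5 + 2·-5 = -10
  a_3 = 0·-10 + 2·5 = 10
  a_4 = 0·10 + 2·-10 = -20
  a_5 = 0·-20 + 2·10 = 20
  a_6 = 0·20 + 2·-20 = -40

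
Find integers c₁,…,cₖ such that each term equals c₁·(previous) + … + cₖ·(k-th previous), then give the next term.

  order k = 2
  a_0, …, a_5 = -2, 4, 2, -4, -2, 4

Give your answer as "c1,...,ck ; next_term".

  a_2 = 0·4 + -1·-2 = 2
  a_3 = 0·2 + -1·4 = -4
  a_4 = 0·-4 + -1·2 = -2
  a_5 = 0·-2 + -1·-4 = 4
  a_6 = 0·4 + -1·-2 = 2

0,-1 ; 2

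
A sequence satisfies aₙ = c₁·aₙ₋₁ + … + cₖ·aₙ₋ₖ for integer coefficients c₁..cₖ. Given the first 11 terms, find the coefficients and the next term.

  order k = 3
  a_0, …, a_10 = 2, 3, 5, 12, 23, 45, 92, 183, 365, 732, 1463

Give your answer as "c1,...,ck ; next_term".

  a_3 = 1·5 + 1·3 + 2·2 = 12
  a_4 = 1·12 + 1·5 + 2·3 = 23
  a_5 = 1·23 + 1·12 + 2·5 = 45
  a_6 = 1·45 + 1·23 + 2·12 = 92
  a_7 = 1·92 + 1·45 + 2·23 = 183
  a_8 = 1·183 + 1·92 + 2·45 = 365
  a_9 = 1·365 + 1·183 + 2·92 = 732
  a_10 = 1·732 + 1·365 + 2·183 = 1463
  a_11 = 1·1463 + 1·732 + 2·365 = 2925

1,1,2 ; 2925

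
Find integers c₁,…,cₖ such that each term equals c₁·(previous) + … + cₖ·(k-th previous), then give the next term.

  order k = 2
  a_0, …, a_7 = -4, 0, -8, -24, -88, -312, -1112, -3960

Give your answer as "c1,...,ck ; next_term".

  a_2 = 3·0 + 2·-4 = -8
  a_3 = 3·-8 + 2·0 = -24
  a_4 = 3·-24 + 2·-8 = -88
  a_5 = 3·-88 + 2·-24 = -312
  a_6 = 3·-312 + 2·-88 = -1112
  a_7 = 3·-1112 + 2·-312 = -3960
  a_8 = 3·-3960 + 2·-1112 = -14104

3,2 ; -14104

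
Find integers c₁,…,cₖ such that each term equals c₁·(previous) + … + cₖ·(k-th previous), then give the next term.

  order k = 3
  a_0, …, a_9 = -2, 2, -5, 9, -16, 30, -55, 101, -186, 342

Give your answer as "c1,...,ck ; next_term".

  a_3 = -1·-5 + 1·2 + -1·-2 = 9
  a_4 = -1·9 + 1·-5 + -1·2 = -16
  a_5 = -1·-16 + 1·9 + -1·-5 = 30
  a_6 = -1·30 + 1·-16 + -1·9 = -55
  a_7 = -1·-55 + 1·30 + -1·-16 = 101
  a_8 = -1·101 + 1·-55 + -1·30 = -186
  a_9 = -1·-186 + 1·101 + -1·-55 = 342
  a_10 = -1·342 + 1·-186 + -1·101 = -629

-1,1,-1 ; -629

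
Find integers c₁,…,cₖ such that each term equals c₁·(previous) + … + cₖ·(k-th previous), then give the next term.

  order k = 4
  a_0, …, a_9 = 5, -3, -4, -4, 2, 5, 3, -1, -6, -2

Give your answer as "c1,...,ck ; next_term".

-1,0,-1,-1 ; 0

  a_4 = -1·-4 + 0·-4 + -1·-3 + -1·5 = 2
  a_5 = -1·2 + 0·-4 + -1·-4 + -1·-3 = 5
  a_6 = -1·5 + 0·2 + -1·-4 + -1·-4 = 3
  a_7 = -1·3 + 0·5 + -1·2 + -1·-4 = -1
  a_8 = -1·-1 + 0·3 + -1·5 + -1·2 = -6
  a_9 = -1·-6 + 0·-1 + -1·3 + -1·5 = -2
  a_10 = -1·-2 + 0·-6 + -1·-1 + -1·3 = 0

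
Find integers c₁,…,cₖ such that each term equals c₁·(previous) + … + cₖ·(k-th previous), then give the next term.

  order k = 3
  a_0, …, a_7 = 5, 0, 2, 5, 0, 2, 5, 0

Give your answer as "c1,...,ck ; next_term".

0,0,1 ; 2

  a_3 = 0·2 + 0·0 + 1·5 = 5
  a_4 = 0·5 + 0·2 + 1·0 = 0
  a_5 = 0·0 + 0·5 + 1·2 = 2
  a_6 = 0·2 + 0·0 + 1·5 = 5
  a_7 = 0·5 + 0·2 + 1·0 = 0
  a_8 = 0·0 + 0·5 + 1·2 = 2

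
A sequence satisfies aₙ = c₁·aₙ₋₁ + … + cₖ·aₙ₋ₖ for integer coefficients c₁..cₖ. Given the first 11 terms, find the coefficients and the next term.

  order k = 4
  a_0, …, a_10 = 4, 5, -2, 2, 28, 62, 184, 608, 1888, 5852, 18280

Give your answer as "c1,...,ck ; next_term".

2,2,4,2 ; 57032

  a_4 = 2·2 + 2·-2 + 4·5 + 2·4 = 28
  a_5 = 2·28 + 2·2 + 4·-2 + 2·5 = 62
  a_6 = 2·62 + 2·28 + 4·2 + 2·-2 = 184
  a_7 = 2·184 + 2·62 + 4·28 + 2·2 = 608
  a_8 = 2·608 + 2·184 + 4·62 + 2·28 = 1888
  a_9 = 2·1888 + 2·608 + 4·184 + 2·62 = 5852
  a_10 = 2·5852 + 2·1888 + 4·608 + 2·184 = 18280
  a_11 = 2·18280 + 2·5852 + 4·1888 + 2·608 = 57032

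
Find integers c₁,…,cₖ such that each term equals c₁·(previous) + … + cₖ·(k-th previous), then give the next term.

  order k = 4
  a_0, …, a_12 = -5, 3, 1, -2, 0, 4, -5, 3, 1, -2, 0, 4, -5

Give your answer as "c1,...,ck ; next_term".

  a_4 = -1·-2 + 0·1 + 1·3 + 1·-5 = 0
  a_5 = -1·0 + 0·-2 + 1·1 + 1·3 = 4
  a_6 = -1·4 + 0·0 + 1·-2 + 1·1 = -5
  a_7 = -1·-5 + 0·4 + 1·0 + 1·-2 = 3
  a_8 = -1·3 + 0·-5 + 1·4 + 1·0 = 1
  a_9 = -1·1 + 0·3 + 1·-5 + 1·4 = -2
  a_10 = -1·-2 + 0·1 + 1·3 + 1·-5 = 0
  a_11 = -1·0 + 0·-2 + 1·1 + 1·3 = 4
  a_12 = -1·4 + 0·0 + 1·-2 + 1·1 = -5
  a_13 = -1·-5 + 0·4 + 1·0 + 1·-2 = 3

-1,0,1,1 ; 3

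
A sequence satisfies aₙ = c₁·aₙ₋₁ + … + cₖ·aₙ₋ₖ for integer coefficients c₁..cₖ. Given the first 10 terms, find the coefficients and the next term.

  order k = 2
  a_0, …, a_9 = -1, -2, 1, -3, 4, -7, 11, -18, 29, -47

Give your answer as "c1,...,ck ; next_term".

  a_2 = -1·-2 + 1·-1 = 1
  a_3 = -1·1 + 1·-2 = -3
  a_4 = -1·-3 + 1·1 = 4
  a_5 = -1·4 + 1·-3 = -7
  a_6 = -1·-7 + 1·4 = 11
  a_7 = -1·11 + 1·-7 = -18
  a_8 = -1·-18 + 1·11 = 29
  a_9 = -1·29 + 1·-18 = -47
  a_10 = -1·-47 + 1·29 = 76

-1,1 ; 76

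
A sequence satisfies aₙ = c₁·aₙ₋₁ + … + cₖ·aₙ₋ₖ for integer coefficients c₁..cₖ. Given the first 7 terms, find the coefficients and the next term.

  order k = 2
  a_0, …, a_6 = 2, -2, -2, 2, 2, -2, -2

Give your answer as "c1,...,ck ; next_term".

  a_2 = 0·-2 + -1·2 = -2
  a_3 = 0·-2 + -1·-2 = 2
  a_4 = 0·2 + -1·-2 = 2
  a_5 = 0·2 + -1·2 = -2
  a_6 = 0·-2 + -1·2 = -2
  a_7 = 0·-2 + -1·-2 = 2

0,-1 ; 2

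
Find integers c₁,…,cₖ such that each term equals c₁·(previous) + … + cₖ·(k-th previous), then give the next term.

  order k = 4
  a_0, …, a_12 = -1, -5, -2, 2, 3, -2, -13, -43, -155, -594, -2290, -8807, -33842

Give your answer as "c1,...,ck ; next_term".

  a_4 = 4·2 + -1·-2 + 1·-5 + 2·-1 = 3
  a_5 = 4·3 + -1·2 + 1·-2 + 2·-5 = -2
  a_6 = 4·-2 + -1·3 + 1·2 + 2·-2 = -13
  a_7 = 4·-13 + -1·-2 + 1·3 + 2·2 = -43
  a_8 = 4·-43 + -1·-13 + 1·-2 + 2·3 = -155
  a_9 = 4·-155 + -1·-43 + 1·-13 + 2·-2 = -594
  a_10 = 4·-594 + -1·-155 + 1·-43 + 2·-13 = -2290
  a_11 = 4·-2290 + -1·-594 + 1·-155 + 2·-43 = -8807
  a_12 = 4·-8807 + -1·-2290 + 1·-594 + 2·-155 = -33842
  a_13 = 4·-33842 + -1·-8807 + 1·-2290 + 2·-594 = -130039

4,-1,1,2 ; -130039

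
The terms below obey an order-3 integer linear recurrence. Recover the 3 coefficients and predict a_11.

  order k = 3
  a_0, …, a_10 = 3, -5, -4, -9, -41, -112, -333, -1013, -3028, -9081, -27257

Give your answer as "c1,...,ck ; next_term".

  a_3 = 2·-4 + 2·-5 + 3·3 = -9
  a_4 = 2·-9 + 2·-4 + 3·-5 = -41
  a_5 = 2·-41 + 2·-9 + 3·-4 = -112
  a_6 = 2·-112 + 2·-41 + 3·-9 = -333
  a_7 = 2·-333 + 2·-112 + 3·-41 = -1013
  a_8 = 2·-1013 + 2·-333 + 3·-112 = -3028
  a_9 = 2·-3028 + 2·-1013 + 3·-333 = -9081
  a_10 = 2·-9081 + 2·-3028 + 3·-1013 = -27257
  a_11 = 2·-27257 + 2·-9081 + 3·-3028 = -81760

2,2,3 ; -81760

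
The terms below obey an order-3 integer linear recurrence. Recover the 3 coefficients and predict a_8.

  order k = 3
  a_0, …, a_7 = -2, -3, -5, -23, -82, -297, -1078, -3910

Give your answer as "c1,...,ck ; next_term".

  a_3 = 3·-5 + 2·-3 + 1·-2 = -23
  a_4 = 3·-23 + 2·-5 + 1·-3 = -82
  a_5 = 3·-82 + 2·-23 + 1·-5 = -297
  a_6 = 3·-297 + 2·-82 + 1·-23 = -1078
  a_7 = 3·-1078 + 2·-297 + 1·-82 = -3910
  a_8 = 3·-3910 + 2·-1078 + 1·-297 = -14183

3,2,1 ; -14183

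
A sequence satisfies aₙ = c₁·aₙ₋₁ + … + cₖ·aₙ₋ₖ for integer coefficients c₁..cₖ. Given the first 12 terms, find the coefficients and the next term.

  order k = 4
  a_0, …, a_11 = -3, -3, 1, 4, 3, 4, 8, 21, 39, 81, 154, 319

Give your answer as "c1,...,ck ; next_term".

  a_4 = 1·4 + 2·1 + -1·-3 + 2·-3 = 3
  a_5 = 1·3 + 2·4 + -1·1 + 2·-3 = 4
  a_6 = 1·4 + 2·3 + -1·4 + 2·1 = 8
  a_7 = 1·8 + 2·4 + -1·3 + 2·4 = 21
  a_8 = 1·21 + 2·8 + -1·4 + 2·3 = 39
  a_9 = 1·39 + 2·21 + -1·8 + 2·4 = 81
  a_10 = 1·81 + 2·39 + -1·21 + 2·8 = 154
  a_11 = 1·154 + 2·81 + -1·39 + 2·21 = 319
  a_12 = 1·319 + 2·154 + -1·81 + 2·39 = 624

1,2,-1,2 ; 624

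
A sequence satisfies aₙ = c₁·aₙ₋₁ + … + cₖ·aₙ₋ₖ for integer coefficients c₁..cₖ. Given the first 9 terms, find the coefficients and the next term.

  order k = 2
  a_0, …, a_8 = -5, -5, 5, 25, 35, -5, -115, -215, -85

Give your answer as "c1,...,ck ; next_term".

  a_2 = 2·-5 + -3·-5 = 5
  a_3 = 2·5 + -3·-5 = 25
  a_4 = 2·25 + -3·5 = 35
  a_5 = 2·35 + -3·25 = -5
  a_6 = 2·-5 + -3·35 = -115
  a_7 = 2·-115 + -3·-5 = -215
  a_8 = 2·-215 + -3·-115 = -85
  a_9 = 2·-85 + -3·-215 = 475

2,-3 ; 475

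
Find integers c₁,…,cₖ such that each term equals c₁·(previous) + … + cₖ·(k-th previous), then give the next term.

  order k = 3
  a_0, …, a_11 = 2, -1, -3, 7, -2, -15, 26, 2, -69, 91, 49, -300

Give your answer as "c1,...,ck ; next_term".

-1,-2,1 ; 293

  a_3 = -1·-3 + -2·-1 + 1·2 = 7
  a_4 = -1·7 + -2·-3 + 1·-1 = -2
  a_5 = -1·-2 + -2·7 + 1·-3 = -15
  a_6 = -1·-15 + -2·-2 + 1·7 = 26
  a_7 = -1·26 + -2·-15 + 1·-2 = 2
  a_8 = -1·2 + -2·26 + 1·-15 = -69
  a_9 = -1·-69 + -2·2 + 1·26 = 91
  a_10 = -1·91 + -2·-69 + 1·2 = 49
  a_11 = -1·49 + -2·91 + 1·-69 = -300
  a_12 = -1·-300 + -2·49 + 1·91 = 293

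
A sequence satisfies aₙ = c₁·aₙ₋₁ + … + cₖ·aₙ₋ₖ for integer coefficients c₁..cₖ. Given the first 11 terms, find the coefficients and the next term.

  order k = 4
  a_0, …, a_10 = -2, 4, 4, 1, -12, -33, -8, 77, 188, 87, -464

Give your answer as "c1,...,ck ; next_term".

  a_4 = 0·1 + -1·4 + -4·4 + -4·-2 = -12
  a_5 = 0·-12 + -1·1 + -4·4 + -4·4 = -33
  a_6 = 0·-33 + -1·-12 + -4·1 + -4·4 = -8
  a_7 = 0·-8 + -1·-33 + -4·-12 + -4·1 = 77
  a_8 = 0·77 + -1·-8 + -4·-33 + -4·-12 = 188
  a_9 = 0·188 + -1·77 + -4·-8 + -4·-33 = 87
  a_10 = 0·87 + -1·188 + -4·77 + -4·-8 = -464
  a_11 = 0·-464 + -1·87 + -4·188 + -4·77 = -1147

0,-1,-4,-4 ; -1147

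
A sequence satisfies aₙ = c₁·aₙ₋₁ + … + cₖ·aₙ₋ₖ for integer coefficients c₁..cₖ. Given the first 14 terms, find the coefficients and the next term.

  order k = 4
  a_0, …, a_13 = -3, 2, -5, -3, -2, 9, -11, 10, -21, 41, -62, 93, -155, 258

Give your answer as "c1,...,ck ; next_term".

-1,0,-1,1 ; -413

  a_4 = -1·-3 + 0·-5 + -1·2 + 1·-3 = -2
  a_5 = -1·-2 + 0·-3 + -1·-5 + 1·2 = 9
  a_6 = -1·9 + 0·-2 + -1·-3 + 1·-5 = -11
  a_7 = -1·-11 + 0·9 + -1·-2 + 1·-3 = 10
  a_8 = -1·10 + 0·-11 + -1·9 + 1·-2 = -21
  a_9 = -1·-21 + 0·10 + -1·-11 + 1·9 = 41
  a_10 = -1·41 + 0·-21 + -1·10 + 1·-11 = -62
  a_11 = -1·-62 + 0·41 + -1·-21 + 1·10 = 93
  a_12 = -1·93 + 0·-62 + -1·41 + 1·-21 = -155
  a_13 = -1·-155 + 0·93 + -1·-62 + 1·41 = 258
  a_14 = -1·258 + 0·-155 + -1·93 + 1·-62 = -413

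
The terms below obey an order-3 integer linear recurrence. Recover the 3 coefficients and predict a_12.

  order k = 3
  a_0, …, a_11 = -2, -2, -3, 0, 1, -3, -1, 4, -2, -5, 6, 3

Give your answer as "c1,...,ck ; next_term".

  a_3 = 0·-3 + -1·-2 + 1·-2 = 0
  a_4 = 0·0 + -1·-3 + 1·-2 = 1
  a_5 = 0·1 + -1·0 + 1·-3 = -3
  a_6 = 0·-3 + -1·1 + 1·0 = -1
  a_7 = 0·-1 + -1·-3 + 1·1 = 4
  a_8 = 0·4 + -1·-1 + 1·-3 = -2
  a_9 = 0·-2 + -1·4 + 1·-1 = -5
  a_10 = 0·-5 + -1·-2 + 1·4 = 6
  a_11 = 0·6 + -1·-5 + 1·-2 = 3
  a_12 = 0·3 + -1·6 + 1·-5 = -11

0,-1,1 ; -11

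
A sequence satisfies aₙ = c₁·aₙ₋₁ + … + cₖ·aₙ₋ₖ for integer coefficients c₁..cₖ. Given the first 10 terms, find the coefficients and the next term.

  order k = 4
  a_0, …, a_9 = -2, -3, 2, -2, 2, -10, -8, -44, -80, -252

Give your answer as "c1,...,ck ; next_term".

  a_4 = 2·-2 + 2·2 + -2·-3 + 2·-2 = 2
  a_5 = 2·2 + 2·-2 + -2·2 + 2·-3 = -10
  a_6 = 2·-10 + 2·2 + -2·-2 + 2·2 = -8
  a_7 = 2·-8 + 2·-10 + -2·2 + 2·-2 = -44
  a_8 = 2·-44 + 2·-8 + -2·-10 + 2·2 = -80
  a_9 = 2·-80 + 2·-44 + -2·-8 + 2·-10 = -252
  a_10 = 2·-252 + 2·-80 + -2·-44 + 2·-8 = -592

2,2,-2,2 ; -592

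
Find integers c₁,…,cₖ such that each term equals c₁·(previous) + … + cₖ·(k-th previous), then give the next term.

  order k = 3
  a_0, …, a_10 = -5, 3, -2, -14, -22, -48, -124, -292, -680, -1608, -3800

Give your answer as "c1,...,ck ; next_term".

  a_3 = 2·-2 + 0·3 + 2·-5 = -14
  a_4 = 2·-14 + 0·-2 + 2·3 = -22
  a_5 = 2·-22 + 0·-14 + 2·-2 = -48
  a_6 = 2·-48 + 0·-22 + 2·-14 = -124
  a_7 = 2·-124 + 0·-48 + 2·-22 = -292
  a_8 = 2·-292 + 0·-124 + 2·-48 = -680
  a_9 = 2·-680 + 0·-292 + 2·-124 = -1608
  a_10 = 2·-1608 + 0·-680 + 2·-292 = -3800
  a_11 = 2·-3800 + 0·-1608 + 2·-680 = -8960

2,0,2 ; -8960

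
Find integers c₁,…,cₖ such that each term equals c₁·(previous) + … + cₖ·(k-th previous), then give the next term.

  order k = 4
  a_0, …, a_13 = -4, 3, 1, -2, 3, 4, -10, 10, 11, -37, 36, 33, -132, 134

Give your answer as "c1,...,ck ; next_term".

-1,-1,2,1 ; 100

  a_4 = -1·-2 + -1·1 + 2·3 + 1·-4 = 3
  a_5 = -1·3 + -1·-2 + 2·1 + 1·3 = 4
  a_6 = -1·4 + -1·3 + 2·-2 + 1·1 = -10
  a_7 = -1·-10 + -1·4 + 2·3 + 1·-2 = 10
  a_8 = -1·10 + -1·-10 + 2·4 + 1·3 = 11
  a_9 = -1·11 + -1·10 + 2·-10 + 1·4 = -37
  a_10 = -1·-37 + -1·11 + 2·10 + 1·-10 = 36
  a_11 = -1·36 + -1·-37 + 2·11 + 1·10 = 33
  a_12 = -1·33 + -1·36 + 2·-37 + 1·11 = -132
  a_13 = -1·-132 + -1·33 + 2·36 + 1·-37 = 134
  a_14 = -1·134 + -1·-132 + 2·33 + 1·36 = 100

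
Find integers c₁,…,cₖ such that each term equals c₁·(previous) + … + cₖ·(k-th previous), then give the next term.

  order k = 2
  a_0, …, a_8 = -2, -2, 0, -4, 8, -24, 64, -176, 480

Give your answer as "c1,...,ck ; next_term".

  a_2 = -2·-2 + 2·-2 = 0
  a_3 = -2·0 + 2·-2 = -4
  a_4 = -2·-4 + 2·0 = 8
  a_5 = -2·8 + 2·-4 = -24
  a_6 = -2·-24 + 2·8 = 64
  a_7 = -2·64 + 2·-24 = -176
  a_8 = -2·-176 + 2·64 = 480
  a_9 = -2·480 + 2·-176 = -1312

-2,2 ; -1312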